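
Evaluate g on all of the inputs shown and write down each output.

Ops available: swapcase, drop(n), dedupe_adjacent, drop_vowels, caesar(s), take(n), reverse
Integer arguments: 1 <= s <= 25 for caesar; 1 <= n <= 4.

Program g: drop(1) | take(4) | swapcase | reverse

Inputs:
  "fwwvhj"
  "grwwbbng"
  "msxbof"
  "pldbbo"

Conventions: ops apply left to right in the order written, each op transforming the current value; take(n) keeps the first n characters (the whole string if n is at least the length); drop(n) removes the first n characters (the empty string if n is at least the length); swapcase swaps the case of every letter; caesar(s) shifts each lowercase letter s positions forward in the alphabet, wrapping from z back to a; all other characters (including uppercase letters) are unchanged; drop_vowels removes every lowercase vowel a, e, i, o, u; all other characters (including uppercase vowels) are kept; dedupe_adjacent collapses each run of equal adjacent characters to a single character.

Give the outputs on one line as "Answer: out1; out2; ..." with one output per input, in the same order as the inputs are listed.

Execution, op by op:
  "fwwvhj" -> "wwvhj" -> "wwvh" -> "WWVH" -> "HVWW"
  "grwwbbng" -> "rwwbbng" -> "rwwb" -> "RWWB" -> "BWWR"
  "msxbof" -> "sxbof" -> "sxbo" -> "SXBO" -> "OBXS"
  "pldbbo" -> "ldbbo" -> "ldbb" -> "LDBB" -> "BBDL"

"HVWW"; "BWWR"; "OBXS"; "BBDL"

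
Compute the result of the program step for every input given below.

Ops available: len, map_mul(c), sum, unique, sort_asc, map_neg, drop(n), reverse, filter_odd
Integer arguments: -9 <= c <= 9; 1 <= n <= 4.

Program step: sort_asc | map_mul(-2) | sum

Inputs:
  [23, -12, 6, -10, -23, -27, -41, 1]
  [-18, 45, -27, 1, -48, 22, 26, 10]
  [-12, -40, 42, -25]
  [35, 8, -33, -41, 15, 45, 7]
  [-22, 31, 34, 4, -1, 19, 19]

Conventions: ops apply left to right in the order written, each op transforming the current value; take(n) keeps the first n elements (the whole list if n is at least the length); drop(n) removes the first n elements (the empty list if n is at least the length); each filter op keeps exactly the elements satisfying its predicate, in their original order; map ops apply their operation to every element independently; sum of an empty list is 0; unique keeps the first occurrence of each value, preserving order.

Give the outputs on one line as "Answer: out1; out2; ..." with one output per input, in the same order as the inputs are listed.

Execution, op by op:
  [23, -12, 6, -10, -23, -27, -41, 1] -> [-41, -27, -23, -12, -10, 1, 6, 23] -> [82, 54, 46, 24, 20, -2, -12, -46] -> 166
  [-18, 45, -27, 1, -48, 22, 26, 10] -> [-48, -27, -18, 1, 10, 22, 26, 45] -> [96, 54, 36, -2, -20, -44, -52, -90] -> -22
  [-12, -40, 42, -25] -> [-40, -25, -12, 42] -> [80, 50, 24, -84] -> 70
  [35, 8, -33, -41, 15, 45, 7] -> [-41, -33, 7, 8, 15, 35, 45] -> [82, 66, -14, -16, -30, -70, -90] -> -72
  [-22, 31, 34, 4, -1, 19, 19] -> [-22, -1, 4, 19, 19, 31, 34] -> [44, 2, -8, -38, -38, -62, -68] -> -168

166; -22; 70; -72; -168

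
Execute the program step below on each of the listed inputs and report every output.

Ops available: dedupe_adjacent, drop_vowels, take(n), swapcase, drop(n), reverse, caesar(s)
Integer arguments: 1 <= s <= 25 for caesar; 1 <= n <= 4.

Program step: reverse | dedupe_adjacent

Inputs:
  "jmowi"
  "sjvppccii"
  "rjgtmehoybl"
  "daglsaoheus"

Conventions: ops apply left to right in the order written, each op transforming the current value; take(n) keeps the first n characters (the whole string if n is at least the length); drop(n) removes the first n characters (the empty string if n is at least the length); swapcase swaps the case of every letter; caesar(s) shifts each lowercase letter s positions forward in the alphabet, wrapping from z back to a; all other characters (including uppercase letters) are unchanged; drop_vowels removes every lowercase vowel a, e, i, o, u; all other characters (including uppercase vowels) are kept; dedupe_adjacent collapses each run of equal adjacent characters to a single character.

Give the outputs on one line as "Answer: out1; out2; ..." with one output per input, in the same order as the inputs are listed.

Execution, op by op:
  "jmowi" -> "iwomj" -> "iwomj"
  "sjvppccii" -> "iiccppvjs" -> "icpvjs"
  "rjgtmehoybl" -> "lbyohemtgjr" -> "lbyohemtgjr"
  "daglsaoheus" -> "suehoaslgad" -> "suehoaslgad"

"iwomj"; "icpvjs"; "lbyohemtgjr"; "suehoaslgad"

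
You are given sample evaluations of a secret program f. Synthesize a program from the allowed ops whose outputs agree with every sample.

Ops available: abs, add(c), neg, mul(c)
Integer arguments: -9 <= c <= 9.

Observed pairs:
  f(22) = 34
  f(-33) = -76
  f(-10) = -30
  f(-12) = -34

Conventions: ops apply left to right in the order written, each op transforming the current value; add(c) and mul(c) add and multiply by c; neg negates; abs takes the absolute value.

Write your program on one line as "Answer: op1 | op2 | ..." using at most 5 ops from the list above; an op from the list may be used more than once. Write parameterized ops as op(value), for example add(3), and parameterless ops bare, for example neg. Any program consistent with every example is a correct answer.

add(3) | neg | add(5) | add(3) | mul(-2)

Check, running the answer program on each example:
  22 -> 25 -> -25 -> -20 -> -17 -> 34
  -33 -> -30 -> 30 -> 35 -> 38 -> -76
  -10 -> -7 -> 7 -> 12 -> 15 -> -30
  -12 -> -9 -> 9 -> 14 -> 17 -> -34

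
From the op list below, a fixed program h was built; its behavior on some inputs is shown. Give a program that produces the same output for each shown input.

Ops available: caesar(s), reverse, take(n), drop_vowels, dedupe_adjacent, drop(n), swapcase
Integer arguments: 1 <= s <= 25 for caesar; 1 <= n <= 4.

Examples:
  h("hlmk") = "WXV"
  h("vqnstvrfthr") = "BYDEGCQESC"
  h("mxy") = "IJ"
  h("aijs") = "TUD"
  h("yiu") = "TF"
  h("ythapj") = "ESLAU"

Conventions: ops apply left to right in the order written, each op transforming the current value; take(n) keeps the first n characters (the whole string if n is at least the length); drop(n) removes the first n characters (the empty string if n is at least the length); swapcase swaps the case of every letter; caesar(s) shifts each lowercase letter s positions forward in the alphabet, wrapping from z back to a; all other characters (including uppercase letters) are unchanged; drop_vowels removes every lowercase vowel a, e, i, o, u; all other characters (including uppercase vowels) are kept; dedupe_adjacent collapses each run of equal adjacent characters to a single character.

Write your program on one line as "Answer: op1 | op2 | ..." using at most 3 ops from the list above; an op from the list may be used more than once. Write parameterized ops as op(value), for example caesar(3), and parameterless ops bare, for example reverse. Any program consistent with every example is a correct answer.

caesar(11) | drop(1) | swapcase

Check, running the answer program on each example:
  "hlmk" -> "swxv" -> "wxv" -> "WXV"
  "vqnstvrfthr" -> "gbydegcqesc" -> "bydegcqesc" -> "BYDEGCQESC"
  "mxy" -> "xij" -> "ij" -> "IJ"
  "aijs" -> "ltud" -> "tud" -> "TUD"
  "yiu" -> "jtf" -> "tf" -> "TF"
  "ythapj" -> "jeslau" -> "eslau" -> "ESLAU"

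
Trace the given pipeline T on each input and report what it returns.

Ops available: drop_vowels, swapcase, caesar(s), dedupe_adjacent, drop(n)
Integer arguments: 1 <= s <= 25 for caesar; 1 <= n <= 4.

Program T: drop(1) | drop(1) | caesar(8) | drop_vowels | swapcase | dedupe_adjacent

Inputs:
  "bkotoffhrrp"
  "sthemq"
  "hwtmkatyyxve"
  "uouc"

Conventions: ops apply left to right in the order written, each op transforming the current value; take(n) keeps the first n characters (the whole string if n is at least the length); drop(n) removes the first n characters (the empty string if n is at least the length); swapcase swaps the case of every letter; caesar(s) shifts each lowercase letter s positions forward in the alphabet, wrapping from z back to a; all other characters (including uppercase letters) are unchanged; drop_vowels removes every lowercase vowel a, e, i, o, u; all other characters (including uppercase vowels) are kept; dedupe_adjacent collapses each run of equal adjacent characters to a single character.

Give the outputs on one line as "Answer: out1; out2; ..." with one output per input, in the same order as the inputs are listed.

Execution, op by op:
  "bkotoffhrrp" -> "kotoffhrrp" -> "otoffhrrp" -> "wbwnnpzzx" -> "wbwnnpzzx" -> "WBWNNPZZX" -> "WBWNPZX"
  "sthemq" -> "themq" -> "hemq" -> "pmuy" -> "pmy" -> "PMY" -> "PMY"
  "hwtmkatyyxve" -> "wtmkatyyxve" -> "tmkatyyxve" -> "busibggfdm" -> "bsbggfdm" -> "BSBGGFDM" -> "BSBGFDM"
  "uouc" -> "ouc" -> "uc" -> "ck" -> "ck" -> "CK" -> "CK"

"WBWNPZX"; "PMY"; "BSBGFDM"; "CK"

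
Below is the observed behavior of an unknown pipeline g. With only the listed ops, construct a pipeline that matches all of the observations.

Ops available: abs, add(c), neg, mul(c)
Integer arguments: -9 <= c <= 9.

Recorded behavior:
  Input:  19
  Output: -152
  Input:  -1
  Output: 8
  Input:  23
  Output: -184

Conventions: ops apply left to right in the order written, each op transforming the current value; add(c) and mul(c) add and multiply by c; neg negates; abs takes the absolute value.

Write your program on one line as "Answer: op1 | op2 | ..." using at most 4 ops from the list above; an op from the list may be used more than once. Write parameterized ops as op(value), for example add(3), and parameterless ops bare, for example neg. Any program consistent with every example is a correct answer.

neg | mul(-8) | neg

Check, running the answer program on each example:
  19 -> -19 -> 152 -> -152
  -1 -> 1 -> -8 -> 8
  23 -> -23 -> 184 -> -184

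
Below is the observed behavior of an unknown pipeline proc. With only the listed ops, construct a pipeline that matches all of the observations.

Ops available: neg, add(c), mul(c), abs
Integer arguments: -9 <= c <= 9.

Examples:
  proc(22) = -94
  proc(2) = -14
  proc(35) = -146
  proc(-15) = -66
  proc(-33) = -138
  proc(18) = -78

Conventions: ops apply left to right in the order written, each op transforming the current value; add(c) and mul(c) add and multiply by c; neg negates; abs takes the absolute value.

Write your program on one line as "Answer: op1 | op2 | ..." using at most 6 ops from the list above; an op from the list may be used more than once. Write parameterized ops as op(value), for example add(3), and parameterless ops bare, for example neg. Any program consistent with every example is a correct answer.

neg | abs | neg | mul(-4) | add(6) | neg

Check, running the answer program on each example:
  22 -> -22 -> 22 -> -22 -> 88 -> 94 -> -94
  2 -> -2 -> 2 -> -2 -> 8 -> 14 -> -14
  35 -> -35 -> 35 -> -35 -> 140 -> 146 -> -146
  -15 -> 15 -> 15 -> -15 -> 60 -> 66 -> -66
  -33 -> 33 -> 33 -> -33 -> 132 -> 138 -> -138
  18 -> -18 -> 18 -> -18 -> 72 -> 78 -> -78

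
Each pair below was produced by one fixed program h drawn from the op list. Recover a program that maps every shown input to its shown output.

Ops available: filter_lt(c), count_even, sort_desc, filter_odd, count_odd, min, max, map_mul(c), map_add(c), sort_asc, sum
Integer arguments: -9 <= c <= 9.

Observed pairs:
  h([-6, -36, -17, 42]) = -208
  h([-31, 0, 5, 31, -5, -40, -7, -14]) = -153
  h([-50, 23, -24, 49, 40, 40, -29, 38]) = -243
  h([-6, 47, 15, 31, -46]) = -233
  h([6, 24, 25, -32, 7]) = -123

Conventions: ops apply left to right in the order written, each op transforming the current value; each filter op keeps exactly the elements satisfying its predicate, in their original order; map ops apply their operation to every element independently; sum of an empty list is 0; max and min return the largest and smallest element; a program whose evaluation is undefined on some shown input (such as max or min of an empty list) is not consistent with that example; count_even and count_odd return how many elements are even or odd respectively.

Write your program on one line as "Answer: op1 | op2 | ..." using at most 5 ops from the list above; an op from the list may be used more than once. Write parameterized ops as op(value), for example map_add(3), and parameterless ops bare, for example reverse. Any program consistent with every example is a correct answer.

map_mul(-5) | map_add(5) | map_add(-3) | sort_desc | min

Check, running the answer program on each example:
  [-6, -36, -17, 42] -> [30, 180, 85, -210] -> [35, 185, 90, -205] -> [32, 182, 87, -208] -> [182, 87, 32, -208] -> -208
  [-31, 0, 5, 31, -5, -40, -7, -14] -> [155, 0, -25, -155, 25, 200, 35, 70] -> [160, 5, -20, -150, 30, 205, 40, 75] -> [157, 2, -23, -153, 27, 202, 37, 72] -> [202, 157, 72, 37, 27, 2, -23, -153] -> -153
  [-50, 23, -24, 49, 40, 40, -29, 38] -> [250, -115, 120, -245, -200, -200, 145, -190] -> [255, -110, 125, -240, -195, -195, 150, -185] -> [252, -113, 122, -243, -198, -198, 147, -188] -> [252, 147, 122, -113, -188, -198, -198, -243] -> -243
  [-6, 47, 15, 31, -46] -> [30, -235, -75, -155, 230] -> [35, -230, -70, -150, 235] -> [32, -233, -73, -153, 232] -> [232, 32, -73, -153, -233] -> -233
  [6, 24, 25, -32, 7] -> [-30, -120, -125, 160, -35] -> [-25, -115, -120, 165, -30] -> [-28, -118, -123, 162, -33] -> [162, -28, -33, -118, -123] -> -123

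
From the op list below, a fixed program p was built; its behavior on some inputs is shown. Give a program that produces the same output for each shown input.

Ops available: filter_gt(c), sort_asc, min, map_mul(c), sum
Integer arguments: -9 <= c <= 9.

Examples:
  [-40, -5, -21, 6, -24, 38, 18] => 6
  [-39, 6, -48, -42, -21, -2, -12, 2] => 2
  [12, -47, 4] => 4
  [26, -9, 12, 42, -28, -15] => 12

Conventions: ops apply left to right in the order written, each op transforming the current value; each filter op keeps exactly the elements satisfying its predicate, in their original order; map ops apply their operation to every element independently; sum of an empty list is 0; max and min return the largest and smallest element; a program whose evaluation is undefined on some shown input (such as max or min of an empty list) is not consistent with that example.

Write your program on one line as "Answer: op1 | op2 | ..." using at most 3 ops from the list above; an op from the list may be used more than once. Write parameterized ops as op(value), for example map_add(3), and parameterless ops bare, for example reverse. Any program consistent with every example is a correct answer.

filter_gt(-9) | filter_gt(0) | min

Check, running the answer program on each example:
  [-40, -5, -21, 6, -24, 38, 18] -> [-5, 6, 38, 18] -> [6, 38, 18] -> 6
  [-39, 6, -48, -42, -21, -2, -12, 2] -> [6, -2, 2] -> [6, 2] -> 2
  [12, -47, 4] -> [12, 4] -> [12, 4] -> 4
  [26, -9, 12, 42, -28, -15] -> [26, 12, 42] -> [26, 12, 42] -> 12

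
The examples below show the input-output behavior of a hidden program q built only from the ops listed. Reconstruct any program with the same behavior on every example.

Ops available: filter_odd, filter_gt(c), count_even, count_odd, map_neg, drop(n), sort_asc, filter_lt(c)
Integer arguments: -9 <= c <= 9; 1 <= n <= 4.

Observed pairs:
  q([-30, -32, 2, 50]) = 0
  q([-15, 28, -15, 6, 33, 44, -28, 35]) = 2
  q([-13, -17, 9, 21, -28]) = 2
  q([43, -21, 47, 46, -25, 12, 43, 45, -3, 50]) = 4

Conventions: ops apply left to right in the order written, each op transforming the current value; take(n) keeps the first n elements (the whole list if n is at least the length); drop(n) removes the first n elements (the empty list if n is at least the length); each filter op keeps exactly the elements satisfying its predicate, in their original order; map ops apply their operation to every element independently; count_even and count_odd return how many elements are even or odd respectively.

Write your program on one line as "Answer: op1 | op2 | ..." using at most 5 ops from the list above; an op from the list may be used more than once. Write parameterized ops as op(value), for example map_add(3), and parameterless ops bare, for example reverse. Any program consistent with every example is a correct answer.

map_neg | drop(1) | filter_lt(6) | filter_odd | count_odd

Check, running the answer program on each example:
  [-30, -32, 2, 50] -> [30, 32, -2, -50] -> [32, -2, -50] -> [-2, -50] -> [] -> 0
  [-15, 28, -15, 6, 33, 44, -28, 35] -> [15, -28, 15, -6, -33, -44, 28, -35] -> [-28, 15, -6, -33, -44, 28, -35] -> [-28, -6, -33, -44, -35] -> [-33, -35] -> 2
  [-13, -17, 9, 21, -28] -> [13, 17, -9, -21, 28] -> [17, -9, -21, 28] -> [-9, -21] -> [-9, -21] -> 2
  [43, -21, 47, 46, -25, 12, 43, 45, -3, 50] -> [-43, 21, -47, -46, 25, -12, -43, -45, 3, -50] -> [21, -47, -46, 25, -12, -43, -45, 3, -50] -> [-47, -46, -12, -43, -45, 3, -50] -> [-47, -43, -45, 3] -> 4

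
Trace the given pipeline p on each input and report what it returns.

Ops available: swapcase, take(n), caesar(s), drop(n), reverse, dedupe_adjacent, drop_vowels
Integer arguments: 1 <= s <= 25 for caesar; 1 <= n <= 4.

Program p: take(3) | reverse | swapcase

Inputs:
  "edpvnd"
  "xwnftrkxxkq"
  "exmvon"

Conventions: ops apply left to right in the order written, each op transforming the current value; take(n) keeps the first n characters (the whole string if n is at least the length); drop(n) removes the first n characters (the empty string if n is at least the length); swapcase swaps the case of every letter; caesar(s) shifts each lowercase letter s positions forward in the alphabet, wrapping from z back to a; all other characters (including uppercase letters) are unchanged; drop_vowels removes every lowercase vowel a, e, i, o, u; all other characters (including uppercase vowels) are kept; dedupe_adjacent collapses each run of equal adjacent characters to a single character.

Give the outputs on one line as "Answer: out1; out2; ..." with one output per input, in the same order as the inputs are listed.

Execution, op by op:
  "edpvnd" -> "edp" -> "pde" -> "PDE"
  "xwnftrkxxkq" -> "xwn" -> "nwx" -> "NWX"
  "exmvon" -> "exm" -> "mxe" -> "MXE"

"PDE"; "NWX"; "MXE"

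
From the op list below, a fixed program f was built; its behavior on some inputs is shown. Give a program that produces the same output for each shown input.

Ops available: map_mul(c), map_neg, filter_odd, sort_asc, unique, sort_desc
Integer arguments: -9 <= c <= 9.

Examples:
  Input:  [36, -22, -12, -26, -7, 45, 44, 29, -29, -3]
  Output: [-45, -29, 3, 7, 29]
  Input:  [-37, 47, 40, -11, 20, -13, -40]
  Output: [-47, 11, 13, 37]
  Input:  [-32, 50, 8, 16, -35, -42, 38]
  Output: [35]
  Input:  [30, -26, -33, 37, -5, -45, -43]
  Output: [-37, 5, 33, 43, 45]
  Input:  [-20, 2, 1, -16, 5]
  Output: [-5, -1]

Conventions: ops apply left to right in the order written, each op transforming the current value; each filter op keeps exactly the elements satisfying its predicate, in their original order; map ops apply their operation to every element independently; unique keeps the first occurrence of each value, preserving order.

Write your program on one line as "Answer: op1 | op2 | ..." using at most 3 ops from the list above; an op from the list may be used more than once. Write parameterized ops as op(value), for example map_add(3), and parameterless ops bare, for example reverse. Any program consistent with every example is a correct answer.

map_mul(-1) | filter_odd | sort_asc

Check, running the answer program on each example:
  [36, -22, -12, -26, -7, 45, 44, 29, -29, -3] -> [-36, 22, 12, 26, 7, -45, -44, -29, 29, 3] -> [7, -45, -29, 29, 3] -> [-45, -29, 3, 7, 29]
  [-37, 47, 40, -11, 20, -13, -40] -> [37, -47, -40, 11, -20, 13, 40] -> [37, -47, 11, 13] -> [-47, 11, 13, 37]
  [-32, 50, 8, 16, -35, -42, 38] -> [32, -50, -8, -16, 35, 42, -38] -> [35] -> [35]
  [30, -26, -33, 37, -5, -45, -43] -> [-30, 26, 33, -37, 5, 45, 43] -> [33, -37, 5, 45, 43] -> [-37, 5, 33, 43, 45]
  [-20, 2, 1, -16, 5] -> [20, -2, -1, 16, -5] -> [-1, -5] -> [-5, -1]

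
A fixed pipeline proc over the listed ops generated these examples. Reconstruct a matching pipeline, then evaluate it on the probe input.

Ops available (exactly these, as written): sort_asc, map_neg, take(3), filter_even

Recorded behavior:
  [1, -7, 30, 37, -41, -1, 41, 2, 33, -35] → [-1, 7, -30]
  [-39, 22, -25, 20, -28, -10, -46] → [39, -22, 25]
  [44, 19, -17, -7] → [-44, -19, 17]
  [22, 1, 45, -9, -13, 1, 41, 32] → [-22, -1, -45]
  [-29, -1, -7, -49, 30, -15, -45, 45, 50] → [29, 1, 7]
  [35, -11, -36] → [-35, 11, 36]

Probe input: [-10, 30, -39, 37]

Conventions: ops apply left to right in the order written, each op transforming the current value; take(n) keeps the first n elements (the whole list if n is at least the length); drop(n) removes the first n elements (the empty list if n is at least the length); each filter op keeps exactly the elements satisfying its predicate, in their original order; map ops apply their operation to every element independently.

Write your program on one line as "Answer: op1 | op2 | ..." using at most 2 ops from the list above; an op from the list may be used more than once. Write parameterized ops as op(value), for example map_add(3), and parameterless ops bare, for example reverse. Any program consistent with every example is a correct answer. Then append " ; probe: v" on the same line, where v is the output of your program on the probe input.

take(3) | map_neg ; probe: [10, -30, 39]

Check, running the answer program on each example:
  [1, -7, 30, 37, -41, -1, 41, 2, 33, -35] -> [1, -7, 30] -> [-1, 7, -30]
  [-39, 22, -25, 20, -28, -10, -46] -> [-39, 22, -25] -> [39, -22, 25]
  [44, 19, -17, -7] -> [44, 19, -17] -> [-44, -19, 17]
  [22, 1, 45, -9, -13, 1, 41, 32] -> [22, 1, 45] -> [-22, -1, -45]
  [-29, -1, -7, -49, 30, -15, -45, 45, 50] -> [-29, -1, -7] -> [29, 1, 7]
  [35, -11, -36] -> [35, -11, -36] -> [-35, 11, 36]
  probe: [-10, 30, -39, 37] -> [-10, 30, -39] -> [10, -30, 39]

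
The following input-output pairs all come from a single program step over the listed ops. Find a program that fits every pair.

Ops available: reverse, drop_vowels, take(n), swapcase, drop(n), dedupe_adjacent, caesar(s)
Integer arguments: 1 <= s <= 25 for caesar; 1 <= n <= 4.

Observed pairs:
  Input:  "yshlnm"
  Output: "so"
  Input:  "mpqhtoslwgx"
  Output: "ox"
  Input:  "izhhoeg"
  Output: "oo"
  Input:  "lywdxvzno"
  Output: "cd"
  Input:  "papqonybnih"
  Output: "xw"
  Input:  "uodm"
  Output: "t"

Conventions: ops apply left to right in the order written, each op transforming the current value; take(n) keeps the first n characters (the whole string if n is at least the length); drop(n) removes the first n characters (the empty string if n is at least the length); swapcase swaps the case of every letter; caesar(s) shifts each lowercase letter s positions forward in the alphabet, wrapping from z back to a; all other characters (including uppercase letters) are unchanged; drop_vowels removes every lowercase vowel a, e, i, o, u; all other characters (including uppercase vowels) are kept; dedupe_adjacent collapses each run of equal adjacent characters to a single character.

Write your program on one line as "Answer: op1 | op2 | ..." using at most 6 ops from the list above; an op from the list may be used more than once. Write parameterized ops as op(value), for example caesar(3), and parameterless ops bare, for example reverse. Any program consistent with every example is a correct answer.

caesar(17) | drop_vowels | drop(2) | caesar(16) | take(2) | reverse

Check, running the answer program on each example:
  "yshlnm" -> "pjyced" -> "pjycd" -> "ycd" -> "ost" -> "os" -> "so"
  "mpqhtoslwgx" -> "dghykfjcnxo" -> "dghykfjcnx" -> "hykfjcnx" -> "xoavzsdn" -> "xo" -> "ox"
  "izhhoeg" -> "zqyyfvx" -> "zqyyfvx" -> "yyfvx" -> "oovln" -> "oo" -> "oo"
  "lywdxvzno" -> "cpnuomqef" -> "cpnmqf" -> "nmqf" -> "dcgv" -> "dc" -> "cd"
  "papqonybnih" -> "grghfepsezy" -> "grghfpszy" -> "ghfpszy" -> "wxvfipo" -> "wx" -> "xw"
  "uodm" -> "lfud" -> "lfd" -> "d" -> "t" -> "t" -> "t"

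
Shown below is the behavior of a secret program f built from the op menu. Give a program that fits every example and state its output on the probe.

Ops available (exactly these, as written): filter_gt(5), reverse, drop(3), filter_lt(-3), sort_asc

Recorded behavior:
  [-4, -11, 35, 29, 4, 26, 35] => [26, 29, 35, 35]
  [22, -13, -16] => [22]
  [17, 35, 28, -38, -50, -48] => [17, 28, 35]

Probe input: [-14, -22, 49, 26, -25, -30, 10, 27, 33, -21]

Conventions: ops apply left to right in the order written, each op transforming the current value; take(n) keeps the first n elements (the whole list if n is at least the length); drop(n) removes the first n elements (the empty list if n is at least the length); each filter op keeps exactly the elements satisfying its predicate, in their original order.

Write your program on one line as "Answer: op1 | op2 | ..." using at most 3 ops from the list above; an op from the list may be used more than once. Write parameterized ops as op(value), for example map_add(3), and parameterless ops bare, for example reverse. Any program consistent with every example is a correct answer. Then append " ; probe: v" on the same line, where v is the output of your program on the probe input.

filter_gt(5) | reverse | sort_asc ; probe: [10, 26, 27, 33, 49]

Check, running the answer program on each example:
  [-4, -11, 35, 29, 4, 26, 35] -> [35, 29, 26, 35] -> [35, 26, 29, 35] -> [26, 29, 35, 35]
  [22, -13, -16] -> [22] -> [22] -> [22]
  [17, 35, 28, -38, -50, -48] -> [17, 35, 28] -> [28, 35, 17] -> [17, 28, 35]
  probe: [-14, -22, 49, 26, -25, -30, 10, 27, 33, -21] -> [49, 26, 10, 27, 33] -> [33, 27, 10, 26, 49] -> [10, 26, 27, 33, 49]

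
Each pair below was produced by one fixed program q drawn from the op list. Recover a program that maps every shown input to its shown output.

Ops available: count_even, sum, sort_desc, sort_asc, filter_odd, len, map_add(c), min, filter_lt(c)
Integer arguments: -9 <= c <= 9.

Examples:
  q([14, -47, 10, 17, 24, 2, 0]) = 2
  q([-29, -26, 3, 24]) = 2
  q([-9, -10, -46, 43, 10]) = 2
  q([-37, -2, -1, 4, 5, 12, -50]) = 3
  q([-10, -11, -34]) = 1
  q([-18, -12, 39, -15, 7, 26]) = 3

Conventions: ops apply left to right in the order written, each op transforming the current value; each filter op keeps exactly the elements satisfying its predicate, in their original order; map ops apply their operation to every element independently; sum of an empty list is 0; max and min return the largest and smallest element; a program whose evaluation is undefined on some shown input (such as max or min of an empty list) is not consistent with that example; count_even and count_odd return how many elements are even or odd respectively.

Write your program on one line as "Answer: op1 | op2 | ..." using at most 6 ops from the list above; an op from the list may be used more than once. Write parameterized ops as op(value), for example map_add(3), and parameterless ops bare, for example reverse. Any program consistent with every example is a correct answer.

sort_asc | sort_desc | filter_odd | map_add(7) | count_even

Check, running the answer program on each example:
  [14, -47, 10, 17, 24, 2, 0] -> [-47, 0, 2, 10, 14, 17, 24] -> [24, 17, 14, 10, 2, 0, -47] -> [17, -47] -> [24, -40] -> 2
  [-29, -26, 3, 24] -> [-29, -26, 3, 24] -> [24, 3, -26, -29] -> [3, -29] -> [10, -22] -> 2
  [-9, -10, -46, 43, 10] -> [-46, -10, -9, 10, 43] -> [43, 10, -9, -10, -46] -> [43, -9] -> [50, -2] -> 2
  [-37, -2, -1, 4, 5, 12, -50] -> [-50, -37, -2, -1, 4, 5, 12] -> [12, 5, 4, -1, -2, -37, -50] -> [5, -1, -37] -> [12, 6, -30] -> 3
  [-10, -11, -34] -> [-34, -11, -10] -> [-10, -11, -34] -> [-11] -> [-4] -> 1
  [-18, -12, 39, -15, 7, 26] -> [-18, -15, -12, 7, 26, 39] -> [39, 26, 7, -12, -15, -18] -> [39, 7, -15] -> [46, 14, -8] -> 3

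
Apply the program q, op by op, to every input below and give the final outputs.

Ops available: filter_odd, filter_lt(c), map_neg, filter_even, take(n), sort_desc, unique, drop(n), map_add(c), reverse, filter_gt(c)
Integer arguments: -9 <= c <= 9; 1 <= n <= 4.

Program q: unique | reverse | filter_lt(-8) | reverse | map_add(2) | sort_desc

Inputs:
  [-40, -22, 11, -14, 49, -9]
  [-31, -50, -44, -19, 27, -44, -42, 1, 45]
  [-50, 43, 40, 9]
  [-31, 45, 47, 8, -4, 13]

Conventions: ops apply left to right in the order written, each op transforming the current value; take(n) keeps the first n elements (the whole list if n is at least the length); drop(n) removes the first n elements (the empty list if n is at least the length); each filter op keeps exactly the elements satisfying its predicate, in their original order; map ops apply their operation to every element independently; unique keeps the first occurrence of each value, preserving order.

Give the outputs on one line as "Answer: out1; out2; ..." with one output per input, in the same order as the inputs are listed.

Execution, op by op:
  [-40, -22, 11, -14, 49, -9] -> [-40, -22, 11, -14, 49, -9] -> [-9, 49, -14, 11, -22, -40] -> [-9, -14, -22, -40] -> [-40, -22, -14, -9] -> [-38, -20, -12, -7] -> [-7, -12, -20, -38]
  [-31, -50, -44, -19, 27, -44, -42, 1, 45] -> [-31, -50, -44, -19, 27, -42, 1, 45] -> [45, 1, -42, 27, -19, -44, -50, -31] -> [-42, -19, -44, -50, -31] -> [-31, -50, -44, -19, -42] -> [-29, -48, -42, -17, -40] -> [-17, -29, -40, -42, -48]
  [-50, 43, 40, 9] -> [-50, 43, 40, 9] -> [9, 40, 43, -50] -> [-50] -> [-50] -> [-48] -> [-48]
  [-31, 45, 47, 8, -4, 13] -> [-31, 45, 47, 8, -4, 13] -> [13, -4, 8, 47, 45, -31] -> [-31] -> [-31] -> [-29] -> [-29]

[-7, -12, -20, -38]; [-17, -29, -40, -42, -48]; [-48]; [-29]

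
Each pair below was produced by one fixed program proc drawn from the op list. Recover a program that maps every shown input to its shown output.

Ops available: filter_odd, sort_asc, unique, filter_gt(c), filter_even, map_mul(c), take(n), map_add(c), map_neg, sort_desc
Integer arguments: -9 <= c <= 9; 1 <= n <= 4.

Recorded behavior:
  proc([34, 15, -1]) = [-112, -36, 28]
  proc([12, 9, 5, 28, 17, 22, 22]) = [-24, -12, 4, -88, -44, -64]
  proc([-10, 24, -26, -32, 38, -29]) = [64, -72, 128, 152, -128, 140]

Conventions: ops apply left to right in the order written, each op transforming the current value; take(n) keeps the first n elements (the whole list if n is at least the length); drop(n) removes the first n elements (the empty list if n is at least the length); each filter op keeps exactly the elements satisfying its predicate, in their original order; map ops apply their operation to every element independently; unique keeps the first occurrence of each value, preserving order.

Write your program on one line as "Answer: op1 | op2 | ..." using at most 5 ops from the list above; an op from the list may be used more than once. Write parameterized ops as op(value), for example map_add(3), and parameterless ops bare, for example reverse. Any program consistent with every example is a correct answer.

unique | map_neg | map_add(6) | map_mul(4)

Check, running the answer program on each example:
  [34, 15, -1] -> [34, 15, -1] -> [-34, -15, 1] -> [-28, -9, 7] -> [-112, -36, 28]
  [12, 9, 5, 28, 17, 22, 22] -> [12, 9, 5, 28, 17, 22] -> [-12, -9, -5, -28, -17, -22] -> [-6, -3, 1, -22, -11, -16] -> [-24, -12, 4, -88, -44, -64]
  [-10, 24, -26, -32, 38, -29] -> [-10, 24, -26, -32, 38, -29] -> [10, -24, 26, 32, -38, 29] -> [16, -18, 32, 38, -32, 35] -> [64, -72, 128, 152, -128, 140]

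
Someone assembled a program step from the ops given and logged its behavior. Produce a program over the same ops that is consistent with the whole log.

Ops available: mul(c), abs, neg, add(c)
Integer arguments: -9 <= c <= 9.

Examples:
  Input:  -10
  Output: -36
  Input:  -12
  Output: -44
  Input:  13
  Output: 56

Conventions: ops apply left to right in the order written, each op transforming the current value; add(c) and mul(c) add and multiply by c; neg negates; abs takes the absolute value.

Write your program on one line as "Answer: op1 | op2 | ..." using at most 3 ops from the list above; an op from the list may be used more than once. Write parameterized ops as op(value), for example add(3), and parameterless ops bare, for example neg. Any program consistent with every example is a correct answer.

mul(-4) | neg | add(4)

Check, running the answer program on each example:
  -10 -> 40 -> -40 -> -36
  -12 -> 48 -> -48 -> -44
  13 -> -52 -> 52 -> 56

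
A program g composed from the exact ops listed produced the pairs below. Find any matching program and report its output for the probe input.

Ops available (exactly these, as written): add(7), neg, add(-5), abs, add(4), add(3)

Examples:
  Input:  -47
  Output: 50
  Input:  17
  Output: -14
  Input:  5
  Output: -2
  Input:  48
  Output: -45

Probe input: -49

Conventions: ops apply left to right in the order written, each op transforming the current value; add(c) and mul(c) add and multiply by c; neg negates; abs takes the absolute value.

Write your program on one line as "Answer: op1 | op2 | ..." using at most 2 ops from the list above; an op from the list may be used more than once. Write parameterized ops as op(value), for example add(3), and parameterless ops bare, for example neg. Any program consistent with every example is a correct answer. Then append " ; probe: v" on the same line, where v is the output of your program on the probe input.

neg | add(3) ; probe: 52

Check, running the answer program on each example:
  -47 -> 47 -> 50
  17 -> -17 -> -14
  5 -> -5 -> -2
  48 -> -48 -> -45
  probe: -49 -> 49 -> 52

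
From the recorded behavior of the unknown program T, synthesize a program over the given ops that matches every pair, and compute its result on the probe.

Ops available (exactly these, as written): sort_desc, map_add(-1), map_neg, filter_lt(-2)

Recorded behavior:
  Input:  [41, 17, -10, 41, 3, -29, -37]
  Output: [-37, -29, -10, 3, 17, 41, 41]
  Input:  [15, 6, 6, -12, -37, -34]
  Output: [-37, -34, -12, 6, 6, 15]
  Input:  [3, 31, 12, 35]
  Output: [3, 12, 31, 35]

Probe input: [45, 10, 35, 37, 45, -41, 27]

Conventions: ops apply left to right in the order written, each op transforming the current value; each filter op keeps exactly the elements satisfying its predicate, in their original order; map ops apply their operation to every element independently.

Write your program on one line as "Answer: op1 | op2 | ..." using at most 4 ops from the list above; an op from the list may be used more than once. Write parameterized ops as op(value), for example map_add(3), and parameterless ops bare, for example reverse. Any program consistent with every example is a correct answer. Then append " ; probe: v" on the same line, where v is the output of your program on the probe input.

map_neg | sort_desc | map_neg ; probe: [-41, 10, 27, 35, 37, 45, 45]

Check, running the answer program on each example:
  [41, 17, -10, 41, 3, -29, -37] -> [-41, -17, 10, -41, -3, 29, 37] -> [37, 29, 10, -3, -17, -41, -41] -> [-37, -29, -10, 3, 17, 41, 41]
  [15, 6, 6, -12, -37, -34] -> [-15, -6, -6, 12, 37, 34] -> [37, 34, 12, -6, -6, -15] -> [-37, -34, -12, 6, 6, 15]
  [3, 31, 12, 35] -> [-3, -31, -12, -35] -> [-3, -12, -31, -35] -> [3, 12, 31, 35]
  probe: [45, 10, 35, 37, 45, -41, 27] -> [-45, -10, -35, -37, -45, 41, -27] -> [41, -10, -27, -35, -37, -45, -45] -> [-41, 10, 27, 35, 37, 45, 45]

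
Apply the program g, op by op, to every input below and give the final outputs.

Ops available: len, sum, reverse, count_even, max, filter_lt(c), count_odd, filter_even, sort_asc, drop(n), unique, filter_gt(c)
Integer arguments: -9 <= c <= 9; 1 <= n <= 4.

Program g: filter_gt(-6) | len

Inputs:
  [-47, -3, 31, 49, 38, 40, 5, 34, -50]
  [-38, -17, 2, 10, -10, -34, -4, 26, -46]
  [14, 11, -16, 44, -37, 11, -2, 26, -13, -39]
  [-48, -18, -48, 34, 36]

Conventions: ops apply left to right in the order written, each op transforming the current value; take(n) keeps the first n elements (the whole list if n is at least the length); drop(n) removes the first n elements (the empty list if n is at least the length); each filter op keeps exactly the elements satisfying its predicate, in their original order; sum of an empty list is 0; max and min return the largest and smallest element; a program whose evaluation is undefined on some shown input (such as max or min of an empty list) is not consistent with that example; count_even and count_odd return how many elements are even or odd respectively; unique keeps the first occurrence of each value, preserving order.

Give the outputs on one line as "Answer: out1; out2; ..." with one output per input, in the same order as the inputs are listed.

Execution, op by op:
  [-47, -3, 31, 49, 38, 40, 5, 34, -50] -> [-3, 31, 49, 38, 40, 5, 34] -> 7
  [-38, -17, 2, 10, -10, -34, -4, 26, -46] -> [2, 10, -4, 26] -> 4
  [14, 11, -16, 44, -37, 11, -2, 26, -13, -39] -> [14, 11, 44, 11, -2, 26] -> 6
  [-48, -18, -48, 34, 36] -> [34, 36] -> 2

7; 4; 6; 2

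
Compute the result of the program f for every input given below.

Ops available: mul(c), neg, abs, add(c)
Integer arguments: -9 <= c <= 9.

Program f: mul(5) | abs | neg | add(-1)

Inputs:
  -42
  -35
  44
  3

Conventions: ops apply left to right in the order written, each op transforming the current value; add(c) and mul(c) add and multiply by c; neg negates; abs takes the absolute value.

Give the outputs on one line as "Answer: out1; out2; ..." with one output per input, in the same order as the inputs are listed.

-211; -176; -221; -16

Execution, op by op:
  -42 -> -210 -> 210 -> -210 -> -211
  -35 -> -175 -> 175 -> -175 -> -176
  44 -> 220 -> 220 -> -220 -> -221
  3 -> 15 -> 15 -> -15 -> -16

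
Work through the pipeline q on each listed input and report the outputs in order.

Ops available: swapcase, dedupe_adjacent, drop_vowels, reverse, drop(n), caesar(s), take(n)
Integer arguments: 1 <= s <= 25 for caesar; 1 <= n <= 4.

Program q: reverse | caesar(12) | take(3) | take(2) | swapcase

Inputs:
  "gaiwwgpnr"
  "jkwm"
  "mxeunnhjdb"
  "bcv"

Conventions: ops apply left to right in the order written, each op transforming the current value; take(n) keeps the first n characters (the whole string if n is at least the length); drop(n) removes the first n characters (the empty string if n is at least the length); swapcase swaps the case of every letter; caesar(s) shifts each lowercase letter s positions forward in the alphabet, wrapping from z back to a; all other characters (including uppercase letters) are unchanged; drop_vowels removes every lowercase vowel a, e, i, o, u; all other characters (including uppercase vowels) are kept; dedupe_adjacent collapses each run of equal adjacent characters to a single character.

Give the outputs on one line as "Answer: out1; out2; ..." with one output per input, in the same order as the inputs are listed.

"DZ"; "YI"; "NP"; "HO"

Execution, op by op:
  "gaiwwgpnr" -> "rnpgwwiag" -> "dzbsiiums" -> "dzb" -> "dz" -> "DZ"
  "jkwm" -> "mwkj" -> "yiwv" -> "yiw" -> "yi" -> "YI"
  "mxeunnhjdb" -> "bdjhnnuexm" -> "npvtzzgqjy" -> "npv" -> "np" -> "NP"
  "bcv" -> "vcb" -> "hon" -> "hon" -> "ho" -> "HO"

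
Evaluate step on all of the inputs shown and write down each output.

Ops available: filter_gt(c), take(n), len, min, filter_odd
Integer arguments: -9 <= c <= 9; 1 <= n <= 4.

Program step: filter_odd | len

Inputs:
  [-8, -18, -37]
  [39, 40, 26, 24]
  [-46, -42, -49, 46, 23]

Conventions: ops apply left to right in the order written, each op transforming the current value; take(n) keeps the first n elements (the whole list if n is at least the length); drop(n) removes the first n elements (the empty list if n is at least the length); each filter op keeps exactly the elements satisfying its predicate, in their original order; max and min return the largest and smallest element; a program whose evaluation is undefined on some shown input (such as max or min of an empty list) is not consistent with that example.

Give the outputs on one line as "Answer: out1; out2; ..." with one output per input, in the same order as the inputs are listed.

1; 1; 2

Execution, op by op:
  [-8, -18, -37] -> [-37] -> 1
  [39, 40, 26, 24] -> [39] -> 1
  [-46, -42, -49, 46, 23] -> [-49, 23] -> 2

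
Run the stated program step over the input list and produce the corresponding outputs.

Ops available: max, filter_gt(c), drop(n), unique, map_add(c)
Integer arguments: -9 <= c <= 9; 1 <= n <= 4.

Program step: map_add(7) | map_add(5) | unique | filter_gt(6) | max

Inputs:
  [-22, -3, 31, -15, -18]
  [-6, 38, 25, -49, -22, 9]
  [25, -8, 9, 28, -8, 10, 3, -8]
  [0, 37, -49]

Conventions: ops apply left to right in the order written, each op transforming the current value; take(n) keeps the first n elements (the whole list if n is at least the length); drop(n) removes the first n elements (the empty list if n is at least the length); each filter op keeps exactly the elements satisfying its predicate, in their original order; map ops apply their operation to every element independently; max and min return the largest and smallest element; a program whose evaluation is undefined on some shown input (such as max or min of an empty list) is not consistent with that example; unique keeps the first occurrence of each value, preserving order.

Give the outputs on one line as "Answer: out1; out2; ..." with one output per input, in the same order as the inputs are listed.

43; 50; 40; 49

Execution, op by op:
  [-22, -3, 31, -15, -18] -> [-15, 4, 38, -8, -11] -> [-10, 9, 43, -3, -6] -> [-10, 9, 43, -3, -6] -> [9, 43] -> 43
  [-6, 38, 25, -49, -22, 9] -> [1, 45, 32, -42, -15, 16] -> [6, 50, 37, -37, -10, 21] -> [6, 50, 37, -37, -10, 21] -> [50, 37, 21] -> 50
  [25, -8, 9, 28, -8, 10, 3, -8] -> [32, -1, 16, 35, -1, 17, 10, -1] -> [37, 4, 21, 40, 4, 22, 15, 4] -> [37, 4, 21, 40, 22, 15] -> [37, 21, 40, 22, 15] -> 40
  [0, 37, -49] -> [7, 44, -42] -> [12, 49, -37] -> [12, 49, -37] -> [12, 49] -> 49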